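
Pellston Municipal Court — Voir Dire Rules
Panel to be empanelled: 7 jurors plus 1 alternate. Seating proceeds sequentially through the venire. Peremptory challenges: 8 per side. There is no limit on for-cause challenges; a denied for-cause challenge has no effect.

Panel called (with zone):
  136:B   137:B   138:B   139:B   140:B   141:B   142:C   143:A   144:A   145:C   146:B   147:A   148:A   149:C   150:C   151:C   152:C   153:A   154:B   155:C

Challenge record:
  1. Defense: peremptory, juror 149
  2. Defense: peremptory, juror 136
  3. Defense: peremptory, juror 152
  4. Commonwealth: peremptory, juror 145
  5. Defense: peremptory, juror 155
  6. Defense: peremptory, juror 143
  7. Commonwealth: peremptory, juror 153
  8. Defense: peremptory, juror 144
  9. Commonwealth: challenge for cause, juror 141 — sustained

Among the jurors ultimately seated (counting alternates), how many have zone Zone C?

Removed: #136, #141, #143, #144, #145, #149, #152, #153, #155.
Seated (8 incl. alternates): #137, #138, #139, #140, #142, #146, #147, #148.
Of those, in Zone C: #142 → 1.

1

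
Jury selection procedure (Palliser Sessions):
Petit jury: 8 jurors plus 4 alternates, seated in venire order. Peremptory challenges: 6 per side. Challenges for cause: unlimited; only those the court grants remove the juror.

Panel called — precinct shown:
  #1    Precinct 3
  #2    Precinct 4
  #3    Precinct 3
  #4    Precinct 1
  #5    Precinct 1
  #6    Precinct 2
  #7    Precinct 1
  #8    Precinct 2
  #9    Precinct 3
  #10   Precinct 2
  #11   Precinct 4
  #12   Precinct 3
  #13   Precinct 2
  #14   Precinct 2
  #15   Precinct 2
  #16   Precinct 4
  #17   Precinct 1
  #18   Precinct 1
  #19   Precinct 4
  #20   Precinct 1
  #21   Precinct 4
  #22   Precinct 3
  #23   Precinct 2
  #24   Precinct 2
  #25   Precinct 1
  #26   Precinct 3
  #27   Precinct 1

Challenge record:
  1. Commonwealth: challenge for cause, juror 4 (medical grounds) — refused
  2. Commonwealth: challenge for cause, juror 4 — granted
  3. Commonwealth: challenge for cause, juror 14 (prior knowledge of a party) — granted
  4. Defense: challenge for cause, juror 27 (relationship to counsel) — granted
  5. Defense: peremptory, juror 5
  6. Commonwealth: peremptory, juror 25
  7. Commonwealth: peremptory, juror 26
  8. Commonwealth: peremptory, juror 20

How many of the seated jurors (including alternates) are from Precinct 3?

4

Removed: #4, #5, #14, #20, #25, #26, #27.
Seated (12 incl. alternates): #1, #2, #3, #6, #7, #8, #9, #10, #11, #12, #13, #15.
Of those, in Precinct 3: #1, #3, #9, #12 → 4.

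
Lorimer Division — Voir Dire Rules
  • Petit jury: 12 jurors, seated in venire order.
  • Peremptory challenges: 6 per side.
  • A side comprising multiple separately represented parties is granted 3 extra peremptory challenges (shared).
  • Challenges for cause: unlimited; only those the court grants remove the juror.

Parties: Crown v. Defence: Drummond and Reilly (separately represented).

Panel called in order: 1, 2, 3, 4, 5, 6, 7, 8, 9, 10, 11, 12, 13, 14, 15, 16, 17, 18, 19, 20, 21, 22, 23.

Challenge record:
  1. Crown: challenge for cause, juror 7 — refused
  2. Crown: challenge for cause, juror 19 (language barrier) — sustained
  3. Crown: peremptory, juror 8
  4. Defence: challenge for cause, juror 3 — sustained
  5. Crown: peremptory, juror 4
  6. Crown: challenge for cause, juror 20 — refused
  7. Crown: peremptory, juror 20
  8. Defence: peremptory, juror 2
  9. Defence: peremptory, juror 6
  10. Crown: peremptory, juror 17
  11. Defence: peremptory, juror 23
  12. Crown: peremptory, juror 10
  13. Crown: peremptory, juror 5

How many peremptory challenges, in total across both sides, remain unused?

6

Crown allotment: 6. Defence allotment: 6 base + 3 multi-party = 9.
Crown peremptories used: #8, #4, #20, #17, #10, #5 — 6 (for-cause on #7, #19, #20 don't count).
Defence peremptories used: #2, #6, #23 — 3 (the for-cause on #3 doesn't count).
Remaining: (6 − 6) + (9 − 3) = 6.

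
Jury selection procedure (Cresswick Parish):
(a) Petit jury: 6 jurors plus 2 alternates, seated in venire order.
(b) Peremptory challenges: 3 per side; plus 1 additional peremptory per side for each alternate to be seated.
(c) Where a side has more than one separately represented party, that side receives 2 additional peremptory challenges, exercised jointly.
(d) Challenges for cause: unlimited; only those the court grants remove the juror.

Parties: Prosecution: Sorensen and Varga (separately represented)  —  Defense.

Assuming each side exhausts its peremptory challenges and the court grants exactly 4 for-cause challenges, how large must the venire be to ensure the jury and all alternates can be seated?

Seats to fill: 6 + 2 alternates = 8.
Peremptories — Prosecution: 3 + 1×2 + 2 = 7; Defense: 3 + 1×2 = 5; total 12.
For-cause removals: 4.
Minimum venire: 8 + 12 + 4 = 24.

24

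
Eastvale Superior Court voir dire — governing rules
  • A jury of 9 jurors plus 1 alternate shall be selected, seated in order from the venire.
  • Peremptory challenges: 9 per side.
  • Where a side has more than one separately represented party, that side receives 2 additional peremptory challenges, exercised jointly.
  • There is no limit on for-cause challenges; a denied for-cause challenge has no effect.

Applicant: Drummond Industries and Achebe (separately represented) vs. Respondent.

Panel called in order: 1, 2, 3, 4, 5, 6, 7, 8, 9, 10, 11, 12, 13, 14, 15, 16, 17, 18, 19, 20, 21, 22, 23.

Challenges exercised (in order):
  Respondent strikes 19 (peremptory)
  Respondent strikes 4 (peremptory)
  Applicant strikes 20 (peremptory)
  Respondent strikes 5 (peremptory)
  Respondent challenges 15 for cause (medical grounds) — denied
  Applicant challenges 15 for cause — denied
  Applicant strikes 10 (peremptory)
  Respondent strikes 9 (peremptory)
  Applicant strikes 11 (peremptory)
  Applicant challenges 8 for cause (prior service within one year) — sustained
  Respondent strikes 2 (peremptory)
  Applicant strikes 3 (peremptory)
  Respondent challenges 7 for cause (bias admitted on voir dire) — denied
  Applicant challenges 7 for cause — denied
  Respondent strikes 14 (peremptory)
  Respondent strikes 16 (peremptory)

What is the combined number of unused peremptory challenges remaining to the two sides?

9

Applicant allotment: 9 base + 2 multi-party = 11. Respondent allotment: 9.
Applicant peremptories used: #20, #10, #11, #3 — 4 (for-cause on #15, #8, #7 don't count).
Respondent peremptories used: #19, #4, #5, #9, #2, #14, #16 — 7 (for-cause on #15, #7 don't count).
Remaining: (11 − 4) + (9 − 7) = 9.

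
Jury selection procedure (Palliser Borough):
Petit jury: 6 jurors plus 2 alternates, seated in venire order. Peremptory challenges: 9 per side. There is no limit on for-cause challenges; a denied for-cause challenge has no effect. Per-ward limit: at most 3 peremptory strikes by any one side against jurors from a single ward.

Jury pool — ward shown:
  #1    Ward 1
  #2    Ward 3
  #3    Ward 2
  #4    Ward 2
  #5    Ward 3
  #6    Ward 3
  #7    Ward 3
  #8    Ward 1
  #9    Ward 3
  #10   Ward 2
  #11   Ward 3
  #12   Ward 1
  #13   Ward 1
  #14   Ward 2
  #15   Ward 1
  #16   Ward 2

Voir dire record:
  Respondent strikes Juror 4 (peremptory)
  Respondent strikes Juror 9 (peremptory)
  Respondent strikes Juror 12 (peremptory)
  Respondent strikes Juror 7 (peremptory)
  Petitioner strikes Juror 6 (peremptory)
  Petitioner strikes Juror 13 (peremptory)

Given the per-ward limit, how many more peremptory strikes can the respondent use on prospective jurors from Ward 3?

Respondent peremptories so far: #4, #9, #12, #7 — 4 of 9 used, 5 left overall.
Against Ward 3: #9, #7 — 2 used; per-ward cap 3 leaves 1.
Binding limit: min(5, 1) = 1.

1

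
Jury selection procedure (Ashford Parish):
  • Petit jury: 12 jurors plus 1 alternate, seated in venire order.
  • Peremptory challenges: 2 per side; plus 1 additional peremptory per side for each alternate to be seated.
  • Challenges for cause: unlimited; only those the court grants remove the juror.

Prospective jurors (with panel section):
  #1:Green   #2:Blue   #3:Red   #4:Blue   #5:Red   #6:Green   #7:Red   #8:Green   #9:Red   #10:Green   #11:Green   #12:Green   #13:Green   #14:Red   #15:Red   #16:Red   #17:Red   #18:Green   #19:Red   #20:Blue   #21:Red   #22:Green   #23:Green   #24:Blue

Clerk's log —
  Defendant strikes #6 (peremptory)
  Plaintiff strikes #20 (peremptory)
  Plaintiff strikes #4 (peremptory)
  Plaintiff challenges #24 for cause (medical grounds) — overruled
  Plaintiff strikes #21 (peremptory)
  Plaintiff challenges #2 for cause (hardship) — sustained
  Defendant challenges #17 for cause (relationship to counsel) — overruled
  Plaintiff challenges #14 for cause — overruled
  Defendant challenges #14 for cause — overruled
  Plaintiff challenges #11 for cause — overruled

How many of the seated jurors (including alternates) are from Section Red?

7

Removed: #2, #4, #6, #20, #21.
Seated (13 incl. alternates): #1, #3, #5, #7, #8, #9, #10, #11, #12, #13, #14, #15, #16.
Of those, in Section Red: #3, #5, #7, #9, #14, #15, #16 → 7.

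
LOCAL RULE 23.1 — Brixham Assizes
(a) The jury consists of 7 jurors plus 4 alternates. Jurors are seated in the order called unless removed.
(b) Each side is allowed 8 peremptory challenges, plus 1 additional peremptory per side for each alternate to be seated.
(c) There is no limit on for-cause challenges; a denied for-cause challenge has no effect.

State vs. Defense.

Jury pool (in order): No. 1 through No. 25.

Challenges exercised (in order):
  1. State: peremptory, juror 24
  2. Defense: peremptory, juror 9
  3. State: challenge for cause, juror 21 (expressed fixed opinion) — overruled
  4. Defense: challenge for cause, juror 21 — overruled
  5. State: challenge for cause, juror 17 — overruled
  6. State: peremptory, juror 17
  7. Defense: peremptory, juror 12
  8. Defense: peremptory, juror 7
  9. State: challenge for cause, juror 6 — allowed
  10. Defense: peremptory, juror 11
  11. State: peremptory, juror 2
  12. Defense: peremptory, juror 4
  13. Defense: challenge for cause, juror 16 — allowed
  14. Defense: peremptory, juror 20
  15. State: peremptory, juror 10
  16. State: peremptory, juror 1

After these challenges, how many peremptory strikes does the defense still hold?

6

Defense allotment: 8 base + 1 × 4 alternates = 12.
Defense peremptories used: #9, #12, #7, #11, #4, #20 — 6 (for-cause on #21, #16 don't count).
Remaining: 12 − 6 = 6.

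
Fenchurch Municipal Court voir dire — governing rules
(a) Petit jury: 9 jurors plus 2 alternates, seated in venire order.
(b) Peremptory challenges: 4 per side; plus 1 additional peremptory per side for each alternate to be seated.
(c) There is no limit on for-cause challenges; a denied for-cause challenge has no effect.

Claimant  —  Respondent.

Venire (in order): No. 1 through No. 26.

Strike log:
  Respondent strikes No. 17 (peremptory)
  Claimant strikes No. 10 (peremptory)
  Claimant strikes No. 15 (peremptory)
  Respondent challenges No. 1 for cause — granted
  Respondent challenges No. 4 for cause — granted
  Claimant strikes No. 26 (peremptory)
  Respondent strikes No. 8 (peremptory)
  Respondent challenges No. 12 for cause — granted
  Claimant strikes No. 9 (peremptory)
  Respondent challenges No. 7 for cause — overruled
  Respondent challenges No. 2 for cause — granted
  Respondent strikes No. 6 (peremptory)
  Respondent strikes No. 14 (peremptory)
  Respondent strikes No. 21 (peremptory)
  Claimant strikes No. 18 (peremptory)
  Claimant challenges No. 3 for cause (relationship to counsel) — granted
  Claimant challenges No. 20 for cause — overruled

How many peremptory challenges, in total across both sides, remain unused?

Claimant allotment: 4 base + 1 × 2 alternates = 6. Respondent allotment: 4 base + 1 × 2 alternates = 6.
Claimant peremptories used: #10, #15, #26, #9, #18 — 5 (for-cause on #3, #20 don't count).
Respondent peremptories used: #17, #8, #6, #14, #21 — 5 (for-cause on #1, #4, #12, #7, #2 don't count).
Remaining: (6 − 5) + (6 − 5) = 2.

2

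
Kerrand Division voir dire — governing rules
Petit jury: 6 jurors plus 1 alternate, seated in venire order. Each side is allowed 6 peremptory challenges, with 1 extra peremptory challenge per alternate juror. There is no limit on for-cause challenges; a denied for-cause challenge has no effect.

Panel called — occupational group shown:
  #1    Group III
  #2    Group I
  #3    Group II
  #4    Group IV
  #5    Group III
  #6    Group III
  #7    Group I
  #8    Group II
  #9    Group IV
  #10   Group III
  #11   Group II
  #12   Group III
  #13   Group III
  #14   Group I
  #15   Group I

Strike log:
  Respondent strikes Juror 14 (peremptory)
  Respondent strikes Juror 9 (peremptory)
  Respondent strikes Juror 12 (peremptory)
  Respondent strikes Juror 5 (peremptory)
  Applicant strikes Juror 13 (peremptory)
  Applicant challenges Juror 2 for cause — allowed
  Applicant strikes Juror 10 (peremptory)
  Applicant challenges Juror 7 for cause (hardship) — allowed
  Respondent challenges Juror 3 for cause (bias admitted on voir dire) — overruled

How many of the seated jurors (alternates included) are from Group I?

Removed: #2, #5, #7, #9, #10, #12, #13, #14.
Seated (7 incl. alternates): #1, #3, #4, #6, #8, #11, #15.
Of those, in Group I: #15 → 1.

1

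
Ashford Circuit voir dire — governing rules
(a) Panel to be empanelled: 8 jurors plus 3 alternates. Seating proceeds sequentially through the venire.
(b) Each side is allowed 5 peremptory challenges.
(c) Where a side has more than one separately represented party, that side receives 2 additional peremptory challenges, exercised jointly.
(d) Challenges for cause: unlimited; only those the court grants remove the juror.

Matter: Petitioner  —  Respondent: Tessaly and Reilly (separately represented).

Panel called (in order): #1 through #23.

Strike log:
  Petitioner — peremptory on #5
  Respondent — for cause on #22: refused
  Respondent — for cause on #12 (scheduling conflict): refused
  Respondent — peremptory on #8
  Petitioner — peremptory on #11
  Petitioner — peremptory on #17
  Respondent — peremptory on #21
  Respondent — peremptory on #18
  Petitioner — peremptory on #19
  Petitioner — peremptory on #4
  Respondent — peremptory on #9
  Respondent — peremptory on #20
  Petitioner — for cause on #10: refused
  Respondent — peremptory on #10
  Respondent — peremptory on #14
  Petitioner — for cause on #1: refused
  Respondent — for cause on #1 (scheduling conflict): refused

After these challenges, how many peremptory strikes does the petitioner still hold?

0

Petitioner allotment: 5.
Petitioner peremptories used: #5, #11, #17, #19, #4 — 5 (for-cause on #10, #1 don't count).
Remaining: 5 − 5 = 0.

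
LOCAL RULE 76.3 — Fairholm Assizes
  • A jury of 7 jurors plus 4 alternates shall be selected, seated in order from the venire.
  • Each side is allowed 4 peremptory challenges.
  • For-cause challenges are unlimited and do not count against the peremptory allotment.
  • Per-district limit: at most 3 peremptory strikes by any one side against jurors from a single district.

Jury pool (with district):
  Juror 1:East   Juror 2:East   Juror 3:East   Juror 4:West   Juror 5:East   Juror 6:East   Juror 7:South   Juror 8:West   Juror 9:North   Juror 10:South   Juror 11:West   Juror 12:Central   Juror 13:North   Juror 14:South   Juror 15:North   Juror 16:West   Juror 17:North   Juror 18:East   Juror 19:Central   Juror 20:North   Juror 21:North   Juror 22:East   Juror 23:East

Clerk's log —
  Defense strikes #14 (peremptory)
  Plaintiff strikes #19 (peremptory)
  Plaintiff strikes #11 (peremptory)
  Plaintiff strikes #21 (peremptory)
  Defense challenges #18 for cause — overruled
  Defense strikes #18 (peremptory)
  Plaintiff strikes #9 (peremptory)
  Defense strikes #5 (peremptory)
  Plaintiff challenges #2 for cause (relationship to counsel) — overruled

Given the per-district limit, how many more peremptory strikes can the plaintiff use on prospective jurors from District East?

0

Plaintiff peremptories so far: #19, #11, #21, #9 — 4 of 4 used, 0 left overall.
Against District East: none yet — per-district cap 3 leaves 3.
Binding limit: min(0, 3) = 0.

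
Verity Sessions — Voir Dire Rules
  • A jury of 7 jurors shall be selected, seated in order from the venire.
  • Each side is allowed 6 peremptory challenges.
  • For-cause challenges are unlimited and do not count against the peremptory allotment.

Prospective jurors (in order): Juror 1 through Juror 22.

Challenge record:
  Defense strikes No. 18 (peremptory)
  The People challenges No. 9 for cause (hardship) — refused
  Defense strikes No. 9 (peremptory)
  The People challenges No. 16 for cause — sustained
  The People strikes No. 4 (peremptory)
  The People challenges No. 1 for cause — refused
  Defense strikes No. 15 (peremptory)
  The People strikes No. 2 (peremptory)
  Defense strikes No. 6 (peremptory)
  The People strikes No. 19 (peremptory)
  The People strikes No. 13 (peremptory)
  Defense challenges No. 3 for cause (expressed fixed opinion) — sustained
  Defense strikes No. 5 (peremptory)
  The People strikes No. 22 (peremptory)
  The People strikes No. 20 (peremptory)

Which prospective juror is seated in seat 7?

14

Removed: #2, #3, #4, #5, #6, #9, #13, #15, #16, #18, #19, #20, #22. (#1 stays — for-cause denied.)
Seating in order: seats 1–7 → #1, #7, #8, #10, #11, #12, #14.
So seat 7 is #14.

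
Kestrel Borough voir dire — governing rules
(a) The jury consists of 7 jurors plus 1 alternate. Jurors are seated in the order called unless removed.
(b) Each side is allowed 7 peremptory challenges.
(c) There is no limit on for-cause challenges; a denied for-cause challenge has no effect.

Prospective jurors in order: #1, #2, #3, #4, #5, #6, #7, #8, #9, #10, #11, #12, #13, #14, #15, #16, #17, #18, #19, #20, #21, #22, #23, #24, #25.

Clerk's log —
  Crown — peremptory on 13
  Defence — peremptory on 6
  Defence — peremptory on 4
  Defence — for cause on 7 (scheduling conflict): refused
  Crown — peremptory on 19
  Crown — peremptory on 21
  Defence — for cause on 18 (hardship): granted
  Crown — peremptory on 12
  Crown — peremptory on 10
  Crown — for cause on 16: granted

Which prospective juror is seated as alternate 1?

11

Removed: #4, #6, #10, #12, #13, #16, #18, #19, #21. (#7 stays — for-cause denied.)
Filling seats in venire order through position 8: #1, #2, #3, #5, #7, #8, #9, #11.
So alternate 1 is #11.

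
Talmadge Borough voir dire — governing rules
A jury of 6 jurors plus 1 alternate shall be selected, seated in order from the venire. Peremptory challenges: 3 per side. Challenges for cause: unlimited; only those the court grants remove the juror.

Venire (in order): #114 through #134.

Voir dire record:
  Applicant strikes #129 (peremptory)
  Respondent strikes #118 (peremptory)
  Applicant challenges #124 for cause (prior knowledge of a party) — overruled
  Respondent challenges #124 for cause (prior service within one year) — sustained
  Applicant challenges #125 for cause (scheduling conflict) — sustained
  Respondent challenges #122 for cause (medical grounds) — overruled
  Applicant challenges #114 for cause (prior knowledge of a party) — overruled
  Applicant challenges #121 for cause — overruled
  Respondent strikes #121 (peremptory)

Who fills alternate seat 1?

Removed: #118, #121, #124, #125, #129. (#114, #122 stay — for-cause denied.)
Seating in order: seats 1–6 → #114, #115, #116, #117, #119, #120; alternates → #122.
So alternate 1 is #122.

122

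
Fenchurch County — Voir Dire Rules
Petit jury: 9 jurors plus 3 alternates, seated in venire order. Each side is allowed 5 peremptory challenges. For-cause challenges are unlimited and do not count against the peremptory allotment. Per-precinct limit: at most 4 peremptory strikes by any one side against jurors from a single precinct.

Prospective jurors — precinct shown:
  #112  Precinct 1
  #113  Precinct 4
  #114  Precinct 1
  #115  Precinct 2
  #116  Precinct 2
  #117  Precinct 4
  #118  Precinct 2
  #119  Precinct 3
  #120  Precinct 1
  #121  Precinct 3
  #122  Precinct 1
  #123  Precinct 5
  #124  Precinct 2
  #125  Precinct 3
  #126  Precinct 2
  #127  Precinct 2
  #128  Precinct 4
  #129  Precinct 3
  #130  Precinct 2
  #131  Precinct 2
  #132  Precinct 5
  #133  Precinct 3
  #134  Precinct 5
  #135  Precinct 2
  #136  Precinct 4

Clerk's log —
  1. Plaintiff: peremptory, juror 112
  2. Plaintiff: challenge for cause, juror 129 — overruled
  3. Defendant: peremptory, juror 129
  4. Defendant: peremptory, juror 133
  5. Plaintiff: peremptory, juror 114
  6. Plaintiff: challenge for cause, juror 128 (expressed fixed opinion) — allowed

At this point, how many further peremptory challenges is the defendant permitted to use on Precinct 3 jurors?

Defendant peremptories so far: #129, #133 — 2 of 5 used, 3 left overall.
Against Precinct 3: #129, #133 — 2 used; per-precinct cap 4 leaves 2.
Binding limit: min(3, 2) = 2.

2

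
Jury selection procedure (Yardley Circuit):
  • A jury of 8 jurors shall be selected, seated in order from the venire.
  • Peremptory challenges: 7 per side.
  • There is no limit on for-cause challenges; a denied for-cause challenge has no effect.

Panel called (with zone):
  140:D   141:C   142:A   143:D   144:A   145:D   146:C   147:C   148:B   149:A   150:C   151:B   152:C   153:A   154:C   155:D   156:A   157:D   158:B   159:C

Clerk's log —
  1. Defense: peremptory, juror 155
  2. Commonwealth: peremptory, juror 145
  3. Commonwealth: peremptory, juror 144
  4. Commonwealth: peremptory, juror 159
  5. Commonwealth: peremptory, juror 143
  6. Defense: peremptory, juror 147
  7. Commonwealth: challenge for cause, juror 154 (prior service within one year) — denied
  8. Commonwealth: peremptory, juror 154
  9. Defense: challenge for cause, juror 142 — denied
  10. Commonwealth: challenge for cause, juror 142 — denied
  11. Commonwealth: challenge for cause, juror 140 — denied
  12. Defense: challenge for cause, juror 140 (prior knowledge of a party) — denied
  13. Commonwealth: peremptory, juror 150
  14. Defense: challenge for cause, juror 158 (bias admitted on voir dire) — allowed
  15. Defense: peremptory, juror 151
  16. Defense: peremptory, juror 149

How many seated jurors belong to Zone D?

Removed: #143, #144, #145, #147, #149, #150, #151, #154, #155, #158, #159.
Seated jurors 1–8: #140, #141, #142, #146, #148, #152, #153, #156.
Of those, in Zone D: #140 → 1.

1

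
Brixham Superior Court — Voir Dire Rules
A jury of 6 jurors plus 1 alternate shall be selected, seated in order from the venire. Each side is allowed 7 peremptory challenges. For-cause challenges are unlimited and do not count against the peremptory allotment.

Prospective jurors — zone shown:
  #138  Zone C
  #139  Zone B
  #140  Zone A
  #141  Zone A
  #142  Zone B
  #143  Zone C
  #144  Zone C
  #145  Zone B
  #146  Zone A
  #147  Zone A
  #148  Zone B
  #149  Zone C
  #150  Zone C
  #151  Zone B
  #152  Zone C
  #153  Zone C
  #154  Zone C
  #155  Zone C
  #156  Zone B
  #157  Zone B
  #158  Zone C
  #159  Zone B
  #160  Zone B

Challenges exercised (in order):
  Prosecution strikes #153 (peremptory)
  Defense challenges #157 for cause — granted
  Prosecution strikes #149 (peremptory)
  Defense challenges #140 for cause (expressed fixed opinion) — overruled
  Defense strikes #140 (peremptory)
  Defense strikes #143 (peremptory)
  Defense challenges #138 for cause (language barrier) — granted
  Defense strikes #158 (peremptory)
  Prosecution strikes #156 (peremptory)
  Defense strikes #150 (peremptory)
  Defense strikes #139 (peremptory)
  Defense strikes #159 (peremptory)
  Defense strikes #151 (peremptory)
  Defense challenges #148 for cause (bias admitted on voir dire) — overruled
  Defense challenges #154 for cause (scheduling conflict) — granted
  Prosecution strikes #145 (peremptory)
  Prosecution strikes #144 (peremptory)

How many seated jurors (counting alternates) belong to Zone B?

Removed: #138, #139, #140, #143, #144, #145, #149, #150, #151, #153, #154, #156, #157, #158, #159.
Seated (7 incl. alternates): #141, #142, #146, #147, #148, #152, #155.
Of those, in Zone B: #142, #148 → 2.

2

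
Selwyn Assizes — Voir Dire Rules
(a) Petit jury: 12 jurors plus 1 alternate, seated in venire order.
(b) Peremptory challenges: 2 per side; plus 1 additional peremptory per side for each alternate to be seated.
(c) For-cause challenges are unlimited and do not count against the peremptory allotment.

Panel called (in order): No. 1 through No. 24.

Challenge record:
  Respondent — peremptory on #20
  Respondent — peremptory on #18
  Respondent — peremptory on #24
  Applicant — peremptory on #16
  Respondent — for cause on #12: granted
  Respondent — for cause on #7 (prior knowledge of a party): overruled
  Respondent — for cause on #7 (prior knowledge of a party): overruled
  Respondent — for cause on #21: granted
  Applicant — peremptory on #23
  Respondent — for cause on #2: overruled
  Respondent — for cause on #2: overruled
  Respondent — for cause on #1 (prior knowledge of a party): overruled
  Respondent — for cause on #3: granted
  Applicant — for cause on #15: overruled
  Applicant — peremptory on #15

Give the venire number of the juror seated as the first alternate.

17

Removed: #3, #12, #15, #16, #18, #20, #21, #23, #24. (#1, #2, #7 stay — for-cause denied.)
Seating in order: seats 1–12 → #1, #2, #4, #5, #6, #7, #8, #9, #10, #11, #13, #14; alternates → #17.
So alternate 1 is #17.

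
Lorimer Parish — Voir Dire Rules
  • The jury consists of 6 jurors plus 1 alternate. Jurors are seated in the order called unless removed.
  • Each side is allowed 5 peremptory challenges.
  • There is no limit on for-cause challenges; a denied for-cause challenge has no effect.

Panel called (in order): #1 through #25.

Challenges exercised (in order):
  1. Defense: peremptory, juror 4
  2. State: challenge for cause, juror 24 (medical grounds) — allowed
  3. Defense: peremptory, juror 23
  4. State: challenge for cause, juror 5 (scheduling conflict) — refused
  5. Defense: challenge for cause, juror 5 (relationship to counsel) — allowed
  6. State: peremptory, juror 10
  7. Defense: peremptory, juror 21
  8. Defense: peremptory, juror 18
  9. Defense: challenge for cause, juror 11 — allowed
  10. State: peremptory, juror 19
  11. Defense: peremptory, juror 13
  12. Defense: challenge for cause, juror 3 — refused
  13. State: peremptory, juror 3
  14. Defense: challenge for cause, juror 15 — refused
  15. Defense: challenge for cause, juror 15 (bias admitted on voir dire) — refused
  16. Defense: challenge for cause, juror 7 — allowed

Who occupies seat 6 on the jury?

12

Removed: #3, #4, #5, #7, #10, #11, #13, #18, #19, #21, #23, #24. (#15 stays — for-cause denied.)
Seating in order: seats 1–6 → #1, #2, #6, #8, #9, #12; alternates → #14.
So seat 6 is #12.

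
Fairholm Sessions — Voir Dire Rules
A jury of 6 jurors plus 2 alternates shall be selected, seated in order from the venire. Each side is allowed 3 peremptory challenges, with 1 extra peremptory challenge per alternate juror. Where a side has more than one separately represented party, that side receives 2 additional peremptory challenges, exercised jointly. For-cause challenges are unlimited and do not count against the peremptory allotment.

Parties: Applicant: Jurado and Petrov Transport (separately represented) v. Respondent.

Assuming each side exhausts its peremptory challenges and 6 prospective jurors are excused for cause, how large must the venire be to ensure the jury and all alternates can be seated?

26

Seats to fill: 6 + 2 alternates = 8.
Peremptories — Applicant: 3 + 1×2 + 2 = 7; Respondent: 3 + 1×2 = 5; total 12.
For-cause removals: 6.
Minimum venire: 8 + 12 + 6 = 26.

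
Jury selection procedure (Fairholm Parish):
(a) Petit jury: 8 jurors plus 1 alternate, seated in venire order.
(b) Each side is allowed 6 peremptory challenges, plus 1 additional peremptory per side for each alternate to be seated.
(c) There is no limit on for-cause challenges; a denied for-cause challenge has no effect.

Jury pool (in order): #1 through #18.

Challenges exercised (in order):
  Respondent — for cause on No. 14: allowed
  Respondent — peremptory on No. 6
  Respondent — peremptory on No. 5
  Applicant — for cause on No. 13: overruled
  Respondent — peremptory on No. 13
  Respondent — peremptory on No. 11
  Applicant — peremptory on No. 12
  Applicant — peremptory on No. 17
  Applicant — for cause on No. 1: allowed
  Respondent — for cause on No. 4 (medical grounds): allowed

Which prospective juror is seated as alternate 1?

18

Removed: #1, #4, #5, #6, #11, #12, #13, #14, #17.
Seating in order: seats 1–8 → #2, #3, #7, #8, #9, #10, #15, #16; alternates → #18.
So alternate 1 is #18.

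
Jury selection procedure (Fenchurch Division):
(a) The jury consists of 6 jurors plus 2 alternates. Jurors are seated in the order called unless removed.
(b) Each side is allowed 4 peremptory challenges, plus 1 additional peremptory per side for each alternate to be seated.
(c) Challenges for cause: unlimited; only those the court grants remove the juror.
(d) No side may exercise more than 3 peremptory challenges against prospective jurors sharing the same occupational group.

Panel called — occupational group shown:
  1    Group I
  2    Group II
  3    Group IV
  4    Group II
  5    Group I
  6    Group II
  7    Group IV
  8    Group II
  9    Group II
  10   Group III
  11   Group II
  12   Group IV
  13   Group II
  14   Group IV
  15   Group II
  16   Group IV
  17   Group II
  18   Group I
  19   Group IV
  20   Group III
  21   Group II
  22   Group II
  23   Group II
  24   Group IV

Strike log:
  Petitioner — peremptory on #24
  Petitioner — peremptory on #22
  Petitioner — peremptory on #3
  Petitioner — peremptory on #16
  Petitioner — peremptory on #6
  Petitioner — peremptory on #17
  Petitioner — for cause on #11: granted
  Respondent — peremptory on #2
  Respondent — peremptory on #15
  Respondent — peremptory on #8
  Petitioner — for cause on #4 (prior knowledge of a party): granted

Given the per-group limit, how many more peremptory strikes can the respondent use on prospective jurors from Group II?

0

Respondent peremptories so far: #2, #15, #8 — 3 of 6 used, 3 left overall.
Against Group II: #2, #15, #8 — 3 used; per-group cap 3 leaves 0.
Binding limit: min(3, 0) = 0.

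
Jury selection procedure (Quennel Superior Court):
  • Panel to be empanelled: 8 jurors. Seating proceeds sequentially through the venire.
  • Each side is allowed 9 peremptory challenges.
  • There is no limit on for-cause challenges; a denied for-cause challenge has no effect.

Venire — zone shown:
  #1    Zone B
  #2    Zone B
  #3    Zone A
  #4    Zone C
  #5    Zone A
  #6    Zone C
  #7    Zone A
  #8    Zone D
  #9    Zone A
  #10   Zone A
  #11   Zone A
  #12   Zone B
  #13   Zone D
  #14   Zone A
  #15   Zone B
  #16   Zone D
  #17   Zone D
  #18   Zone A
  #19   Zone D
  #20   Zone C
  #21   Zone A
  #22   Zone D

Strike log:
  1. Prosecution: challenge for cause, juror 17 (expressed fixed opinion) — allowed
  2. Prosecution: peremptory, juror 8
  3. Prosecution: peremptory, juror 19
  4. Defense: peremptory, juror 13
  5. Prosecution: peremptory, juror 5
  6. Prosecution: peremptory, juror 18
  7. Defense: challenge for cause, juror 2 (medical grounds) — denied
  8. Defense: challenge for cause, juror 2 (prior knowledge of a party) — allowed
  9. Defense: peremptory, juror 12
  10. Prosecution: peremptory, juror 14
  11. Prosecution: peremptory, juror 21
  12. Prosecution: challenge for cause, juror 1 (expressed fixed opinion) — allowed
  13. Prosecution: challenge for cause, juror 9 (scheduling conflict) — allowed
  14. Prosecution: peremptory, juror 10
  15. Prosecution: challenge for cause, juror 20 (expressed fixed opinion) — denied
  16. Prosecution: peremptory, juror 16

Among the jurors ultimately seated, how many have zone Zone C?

3

Removed: #1, #2, #5, #8, #9, #10, #12, #13, #14, #16, #17, #18, #19, #21.
Seated jurors 1–8: #3, #4, #6, #7, #11, #15, #20, #22.
Of those, in Zone C: #4, #6, #20 → 3.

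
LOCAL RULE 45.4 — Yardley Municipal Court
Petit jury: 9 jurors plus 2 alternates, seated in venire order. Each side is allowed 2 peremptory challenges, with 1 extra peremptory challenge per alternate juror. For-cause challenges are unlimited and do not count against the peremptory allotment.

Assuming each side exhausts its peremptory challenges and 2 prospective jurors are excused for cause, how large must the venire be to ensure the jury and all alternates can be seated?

Seats to fill: 9 + 2 alternates = 11.
Peremptories: 2 + 1×2 = 4 per side × 2 sides = 8.
For-cause removals: 2.
Minimum venire: 11 + 8 + 2 = 21.

21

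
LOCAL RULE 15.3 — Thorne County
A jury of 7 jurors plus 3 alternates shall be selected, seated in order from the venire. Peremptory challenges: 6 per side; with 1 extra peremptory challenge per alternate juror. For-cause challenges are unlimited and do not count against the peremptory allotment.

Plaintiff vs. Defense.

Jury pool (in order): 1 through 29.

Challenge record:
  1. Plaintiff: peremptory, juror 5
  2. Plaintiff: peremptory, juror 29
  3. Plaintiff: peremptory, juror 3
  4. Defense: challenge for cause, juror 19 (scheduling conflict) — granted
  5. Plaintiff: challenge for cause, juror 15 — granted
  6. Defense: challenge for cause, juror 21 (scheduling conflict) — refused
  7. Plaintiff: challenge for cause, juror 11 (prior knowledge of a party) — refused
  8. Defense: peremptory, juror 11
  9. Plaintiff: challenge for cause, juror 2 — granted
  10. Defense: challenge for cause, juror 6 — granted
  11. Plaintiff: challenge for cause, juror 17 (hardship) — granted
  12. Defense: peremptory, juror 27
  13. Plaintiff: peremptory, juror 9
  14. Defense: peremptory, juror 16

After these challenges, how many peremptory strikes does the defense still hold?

Defense allotment: 6 base + 1 × 3 alternates = 9.
Defense peremptories used: #11, #27, #16 — 3 (for-cause on #19, #21, #6 don't count).
Remaining: 9 − 3 = 6.

6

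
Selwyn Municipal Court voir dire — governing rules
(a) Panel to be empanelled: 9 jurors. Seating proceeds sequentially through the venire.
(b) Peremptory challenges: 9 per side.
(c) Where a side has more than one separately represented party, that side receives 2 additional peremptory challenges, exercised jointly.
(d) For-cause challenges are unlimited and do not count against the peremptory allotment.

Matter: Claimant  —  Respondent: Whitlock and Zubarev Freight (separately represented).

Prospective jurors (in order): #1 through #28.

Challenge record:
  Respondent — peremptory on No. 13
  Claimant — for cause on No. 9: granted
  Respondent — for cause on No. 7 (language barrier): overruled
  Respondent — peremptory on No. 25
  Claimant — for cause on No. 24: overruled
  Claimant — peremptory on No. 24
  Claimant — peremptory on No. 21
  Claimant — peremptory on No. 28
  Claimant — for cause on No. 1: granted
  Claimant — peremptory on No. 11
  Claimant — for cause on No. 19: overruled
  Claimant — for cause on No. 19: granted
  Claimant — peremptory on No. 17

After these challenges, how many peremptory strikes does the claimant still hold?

4

Claimant allotment: 9.
Claimant peremptories used: #24, #21, #28, #11, #17 — 5 (for-cause on #9, #24, #1, #19, #19 don't count).
Remaining: 9 − 5 = 4.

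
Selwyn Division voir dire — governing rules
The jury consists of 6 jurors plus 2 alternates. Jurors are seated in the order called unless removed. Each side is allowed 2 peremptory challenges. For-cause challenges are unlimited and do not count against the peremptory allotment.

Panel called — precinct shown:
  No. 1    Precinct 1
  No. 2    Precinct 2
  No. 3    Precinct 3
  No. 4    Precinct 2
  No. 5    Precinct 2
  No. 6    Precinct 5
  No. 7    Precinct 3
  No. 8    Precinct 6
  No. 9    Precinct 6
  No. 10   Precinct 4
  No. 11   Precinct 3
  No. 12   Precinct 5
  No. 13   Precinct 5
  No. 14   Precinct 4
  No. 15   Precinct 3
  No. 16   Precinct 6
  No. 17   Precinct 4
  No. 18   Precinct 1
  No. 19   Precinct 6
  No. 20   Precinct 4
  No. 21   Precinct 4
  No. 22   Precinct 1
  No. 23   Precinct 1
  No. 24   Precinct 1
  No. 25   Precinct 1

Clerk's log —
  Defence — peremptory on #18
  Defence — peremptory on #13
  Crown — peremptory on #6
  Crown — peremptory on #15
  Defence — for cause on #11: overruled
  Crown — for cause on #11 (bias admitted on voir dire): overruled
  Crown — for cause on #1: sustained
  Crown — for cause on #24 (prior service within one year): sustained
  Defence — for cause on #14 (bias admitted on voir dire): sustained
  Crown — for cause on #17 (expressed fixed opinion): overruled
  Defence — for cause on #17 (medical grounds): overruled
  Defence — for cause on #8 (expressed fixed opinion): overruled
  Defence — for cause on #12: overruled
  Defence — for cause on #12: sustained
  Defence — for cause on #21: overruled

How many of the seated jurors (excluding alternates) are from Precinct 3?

2

Removed: #1, #6, #12, #13, #14, #15, #18, #24.
Seated jurors 1–6: #2, #3, #4, #5, #7, #8 (alternates #9, #10 not counted).
Of those, in Precinct 3: #3, #7 → 2.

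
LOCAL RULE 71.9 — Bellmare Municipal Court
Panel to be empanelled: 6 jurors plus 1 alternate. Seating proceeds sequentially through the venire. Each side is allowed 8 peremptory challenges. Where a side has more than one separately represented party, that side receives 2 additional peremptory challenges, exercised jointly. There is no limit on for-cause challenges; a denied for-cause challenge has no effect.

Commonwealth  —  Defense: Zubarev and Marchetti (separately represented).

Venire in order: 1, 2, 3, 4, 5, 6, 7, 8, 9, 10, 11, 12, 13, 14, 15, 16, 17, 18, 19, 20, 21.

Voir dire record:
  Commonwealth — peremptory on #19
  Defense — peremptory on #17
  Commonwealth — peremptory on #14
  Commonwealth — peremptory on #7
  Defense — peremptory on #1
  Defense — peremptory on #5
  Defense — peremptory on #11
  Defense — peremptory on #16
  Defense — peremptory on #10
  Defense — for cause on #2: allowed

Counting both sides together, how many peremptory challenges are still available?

Commonwealth allotment: 8. Defense allotment: 8 base + 2 multi-party = 10.
Commonwealth peremptories used: #19, #14, #7 — 3.
Defense peremptories used: #17, #1, #5, #11, #16, #10 — 6 (the for-cause on #2 doesn't count).
Remaining: (8 − 3) + (10 − 6) = 9.

9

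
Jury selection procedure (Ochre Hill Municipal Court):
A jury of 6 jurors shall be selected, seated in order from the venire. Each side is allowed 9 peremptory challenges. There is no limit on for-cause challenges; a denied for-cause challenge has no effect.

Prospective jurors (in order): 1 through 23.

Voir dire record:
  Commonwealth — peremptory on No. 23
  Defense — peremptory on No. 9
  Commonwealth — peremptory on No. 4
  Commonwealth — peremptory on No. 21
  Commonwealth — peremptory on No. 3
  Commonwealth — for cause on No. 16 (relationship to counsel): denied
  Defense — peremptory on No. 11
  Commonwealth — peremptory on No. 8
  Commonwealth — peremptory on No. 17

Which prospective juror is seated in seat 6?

Removed: #3, #4, #8, #9, #11, #17, #21, #23. (#16 stays — for-cause denied.)
Seating in order: seats 1–6 → #1, #2, #5, #6, #7, #10.
So seat 6 is #10.

10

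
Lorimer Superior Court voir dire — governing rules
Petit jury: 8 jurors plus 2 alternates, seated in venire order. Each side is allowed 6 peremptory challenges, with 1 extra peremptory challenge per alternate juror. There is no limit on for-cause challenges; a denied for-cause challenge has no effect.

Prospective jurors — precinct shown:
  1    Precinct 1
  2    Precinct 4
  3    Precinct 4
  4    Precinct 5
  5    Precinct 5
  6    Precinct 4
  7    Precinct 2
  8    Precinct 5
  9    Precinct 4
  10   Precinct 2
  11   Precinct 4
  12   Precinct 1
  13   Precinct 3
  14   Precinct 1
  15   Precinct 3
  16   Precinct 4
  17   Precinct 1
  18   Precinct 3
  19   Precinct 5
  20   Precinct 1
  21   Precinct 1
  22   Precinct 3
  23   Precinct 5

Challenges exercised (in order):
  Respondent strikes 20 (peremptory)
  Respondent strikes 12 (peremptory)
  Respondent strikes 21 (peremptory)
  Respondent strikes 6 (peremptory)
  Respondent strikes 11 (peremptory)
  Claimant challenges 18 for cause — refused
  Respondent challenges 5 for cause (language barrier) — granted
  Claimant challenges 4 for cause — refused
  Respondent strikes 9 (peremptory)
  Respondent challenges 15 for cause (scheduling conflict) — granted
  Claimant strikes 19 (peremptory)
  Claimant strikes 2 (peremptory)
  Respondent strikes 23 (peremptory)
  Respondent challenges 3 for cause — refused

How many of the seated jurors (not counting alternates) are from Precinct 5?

2

Removed: #2, #5, #6, #9, #11, #12, #15, #19, #20, #21, #23.
Seated jurors 1–8: #1, #3, #4, #7, #8, #10, #13, #14 (alternates #16, #17 not counted).
Of those, in Precinct 5: #4, #8 → 2.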